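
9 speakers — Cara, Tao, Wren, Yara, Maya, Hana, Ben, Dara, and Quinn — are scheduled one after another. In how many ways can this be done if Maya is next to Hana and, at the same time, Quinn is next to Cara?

20160

Treat {Maya,Hana} as one block (2 orders) and {Quinn,Cara} as another (2 orders).
That leaves 7 units to arrange: 2 × 2 × 7! = 4 × 5040 = 20160.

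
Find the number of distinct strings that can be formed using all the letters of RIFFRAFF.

840

Letter multiplicities in RIFFRAFF: A×1, F×4, I×1, R×2.
So there are 8! / (4!·2!) = 840 distinguishable arrangements.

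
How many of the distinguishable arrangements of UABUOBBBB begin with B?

840

Fix B in the first position and arrange the remaining 8 letters.
Those 8 letters have B appearing 4 times and U appearing twice, giving (8)!/(4!·2!) = 840.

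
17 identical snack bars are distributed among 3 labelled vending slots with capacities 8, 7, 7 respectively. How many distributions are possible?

Without the upper bounds there are C(19,2) = 171 ways to split 17 among 3 vending slots.
Subtract solutions that violate a single cap (substitute x_i' = x_i − (cap_i+1)): x_1 ≥ 9 gives C(10,2) = 45; x_2 ≥ 8 gives C(11,2) = 55; x_3 ≥ 8 gives C(11,2) = 55. Together 155.
Add back pairs where two caps are both exceeded: 1 + 1 + 3 = 5.
By inclusion–exclusion the count is 171 − 155 + 5 = 21.

21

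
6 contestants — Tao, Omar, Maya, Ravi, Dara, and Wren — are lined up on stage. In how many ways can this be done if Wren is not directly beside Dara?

Of the 6! = 720 arrangements, those with Wren and Dara adjacent number 2 × 5! = 240 (treat the pair as a block with 2 internal orders).
So 720 − 240 = 480 arrangements keep them apart.

480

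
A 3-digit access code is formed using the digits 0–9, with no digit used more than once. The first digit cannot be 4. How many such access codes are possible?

The first digit has 10−1 = 9 choices (anything except 4).
The remaining 2 digits are filled from the other 9 symbols without repetition: 9 × 8 = 72.
Total: 9 × 72 = 648.

648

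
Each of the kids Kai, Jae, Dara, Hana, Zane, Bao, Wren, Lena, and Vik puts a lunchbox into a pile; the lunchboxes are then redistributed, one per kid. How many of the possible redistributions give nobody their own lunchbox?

This is the derangement count D_9: permutations of 9 items with no fixed point.
By inclusion–exclusion this is Σ_{j=0}^{9} (−1)^j C(9,j)·(9−j)!.
Computing: 362880 − 362880 + 181440 − 60480 + 15120 − 3024 + 504 − 72 + 9 − 1 = 133496.

133496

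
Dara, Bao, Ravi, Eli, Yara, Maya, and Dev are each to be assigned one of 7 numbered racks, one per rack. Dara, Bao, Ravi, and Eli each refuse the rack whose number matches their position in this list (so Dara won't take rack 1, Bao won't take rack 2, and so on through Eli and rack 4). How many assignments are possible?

Let Aᵢ (for 1 ≤ i ≤ 4) be the placements that put person i in their forbidden rack. Any j of these fix j positions, leaving (7−j)! ways to fill the rest, and there are C(4,j) ways to pick which j.
By inclusion–exclusion, the number of valid placements is Σ_{j=0}^{4} (−1)^j C(4,j)·(7−j)!.
Computing: 5040 − 2880 + 720 − 96 + 6 = 2790.

2790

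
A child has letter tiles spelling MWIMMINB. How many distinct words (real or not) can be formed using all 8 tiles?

3360

MWIMMINB has 8 letters with I appearing twice and M appearing 3 times.
Dividing 8! = 40320 by 3!·2! = 12 for the repeated letters gives 3360.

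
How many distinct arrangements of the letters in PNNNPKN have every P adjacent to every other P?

30

Treat the 2 copies of P as a single block. The multiset to arrange is then {PP, K, N, N, N, N}, 6 items in all.
That gives (6)!/(4!) = 30 arrangements.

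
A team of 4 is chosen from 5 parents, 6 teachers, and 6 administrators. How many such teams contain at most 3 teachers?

Split by how many teachers are chosen (0 through 3).
Sum: C(6,0)·C(11,4) + C(6,1)·C(11,3) + C(6,2)·C(11,2) + C(6,3)·C(11,1) = 330 + 990 + 825 + 220 = 2365.

2365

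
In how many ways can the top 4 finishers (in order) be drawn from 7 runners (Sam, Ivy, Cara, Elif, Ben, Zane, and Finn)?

This is an ordered selection of 4 from 7: P(7,4).
That gives 7 × 6 × 5 × 4 = 840.

840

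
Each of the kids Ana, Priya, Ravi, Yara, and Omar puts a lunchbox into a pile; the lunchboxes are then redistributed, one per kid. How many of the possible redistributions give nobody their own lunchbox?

44

Count assignments avoiding every fixed point. For any j of the 5 kids fixed to their own lunchbox, the other 5−j can be arranged in (5−j)! ways.
By inclusion–exclusion this is Σ_{j=0}^{5} (−1)^j C(5,j)·(5−j)!.
Computing: 120 − 120 + 60 − 20 + 5 − 1 = 44.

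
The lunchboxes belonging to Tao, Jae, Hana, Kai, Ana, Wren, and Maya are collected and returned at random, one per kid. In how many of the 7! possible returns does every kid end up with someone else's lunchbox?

Count assignments avoiding every fixed point. For any j of the 7 kids fixed to their own lunchbox, the other 7−j can be arranged in (7−j)! ways.
By inclusion–exclusion this is Σ_{j=0}^{7} (−1)^j C(7,j)·(7−j)!.
Computing: 5040 − 5040 + 2520 − 840 + 210 − 42 + 7 − 1 = 1854.

1854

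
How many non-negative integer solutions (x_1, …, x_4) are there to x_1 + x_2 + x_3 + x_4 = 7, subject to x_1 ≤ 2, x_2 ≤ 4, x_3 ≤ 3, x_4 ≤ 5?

52

Ignoring the caps, the number of non-negative solutions to x_1+…+x_4 = 7 is C(10,3) = 120.
Subtract solutions that violate a single cap (substitute x_i' = x_i − (cap_i+1)): x_1 ≥ 3 gives C(7,3) = 35; x_2 ≥ 5 gives C(5,3) = 10; x_3 ≥ 4 gives C(6,3) = 20; x_4 ≥ 6 gives C(4,3) = 4. Together 69.
Add back pairs where two caps are both exceeded: 0 + 1 + 0 + 0 + 0 + 0 = 1.
By inclusion–exclusion the count is 120 − 69 + 1 = 52.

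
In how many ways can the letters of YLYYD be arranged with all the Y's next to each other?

6

Treat the 3 copies of Y as a single block. The multiset to arrange is then {YYY, D, L}, 3 items in all.
All 3 items are distinct, so there are (3)! = 6 arrangements.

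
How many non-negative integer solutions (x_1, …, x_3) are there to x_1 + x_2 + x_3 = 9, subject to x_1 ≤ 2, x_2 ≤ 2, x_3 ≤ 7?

6

By stars and bars, unrestricted non-negative solutions to x_1+…+x_3 = 9 number C(9+2,2) = 55.
Subtract solutions that violate a single cap (substitute x_i' = x_i − (cap_i+1)): x_1 ≥ 3 gives C(8,2) = 28; x_2 ≥ 3 gives C(8,2) = 28; x_3 ≥ 8 gives C(3,2) = 3. Together 59.
Add back pairs where two caps are both exceeded: 10 + 0 + 0 = 10.
By inclusion–exclusion the count is 55 − 59 + 10 = 6.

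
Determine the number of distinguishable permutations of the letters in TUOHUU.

Letter multiplicities in TUOHUU: H×1, O×1, T×1, U×3.
The number of distinct arrangements is 6!/(3!) = 720/6 = 120.

120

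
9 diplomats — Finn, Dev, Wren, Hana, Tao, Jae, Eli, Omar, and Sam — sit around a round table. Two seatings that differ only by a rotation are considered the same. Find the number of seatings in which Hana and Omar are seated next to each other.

Treat {Hana, Omar} as one unit (2 internal orders) and seat the resulting 8 units around the table: (7)! circular arrangements.
So 2 × (7)! = 2 × 5040 = 10080.

10080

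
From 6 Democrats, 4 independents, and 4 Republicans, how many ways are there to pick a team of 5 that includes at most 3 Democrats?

1876

Split by how many Democrats are chosen (0 through 3).
Sum: C(6,0)·C(8,5) + C(6,1)·C(8,4) + C(6,2)·C(8,3) + C(6,3)·C(8,2) = 56 + 420 + 840 + 560 = 1876.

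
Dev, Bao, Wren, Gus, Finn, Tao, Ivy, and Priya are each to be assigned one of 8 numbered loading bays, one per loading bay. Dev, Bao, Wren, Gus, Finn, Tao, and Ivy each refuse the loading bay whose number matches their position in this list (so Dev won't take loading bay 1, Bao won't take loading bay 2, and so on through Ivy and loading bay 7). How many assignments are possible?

16687

Let Aᵢ (for 1 ≤ i ≤ 7) be the placements that put person i in their forbidden loading bay. Any j of these fix j positions, leaving (8−j)! ways to fill the rest, and there are C(7,j) ways to pick which j.
By inclusion–exclusion, the number of valid placements is Σ_{j=0}^{7} (−1)^j C(7,j)·(8−j)!.
Computing: 40320 − 35280 + 15120 − 4200 + 840 − 126 + 14 − 1 = 16687.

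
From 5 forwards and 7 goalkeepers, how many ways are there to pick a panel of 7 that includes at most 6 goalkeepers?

791

Split by how many goalkeepers are chosen (0 through 6).
Sum: C(7,0)·C(5,7) + C(7,1)·C(5,6) + C(7,2)·C(5,5) + C(7,3)·C(5,4) + C(7,4)·C(5,3) + C(7,5)·C(5,2) + C(7,6)·C(5,1) = 0 + 0 + 21 + 175 + 350 + 210 + 35 = 791.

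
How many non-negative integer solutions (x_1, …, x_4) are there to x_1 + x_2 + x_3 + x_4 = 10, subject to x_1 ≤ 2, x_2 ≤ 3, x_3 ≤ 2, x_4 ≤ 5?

10

Without the upper bounds there are C(13,3) = 286 ways to split 10 among 4 variables.
Subtract solutions that violate a single cap (substitute x_i' = x_i − (cap_i+1)): x_1 ≥ 3 gives C(10,3) = 120; x_2 ≥ 4 gives C(9,3) = 84; x_3 ≥ 3 gives C(10,3) = 120; x_4 ≥ 6 gives C(7,3) = 35. Together 359.
Add back pairs where two caps are both exceeded: 20 + 35 + 4 + 20 + 1 + 4 = 84.
Subtract triples: 1 + 0 + 0 + 0 = 1.
By inclusion–exclusion the count is 286 − 359 + 84 − 1 = 10.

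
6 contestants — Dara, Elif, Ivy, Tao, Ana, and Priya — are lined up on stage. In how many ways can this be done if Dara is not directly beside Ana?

480

There are 6! = 720 arrangements in all. If Dara and Ana are adjacent, merging them into one block gives 2·(5)! = 240 arrangements.
So 720 − 240 = 480 arrangements keep them apart.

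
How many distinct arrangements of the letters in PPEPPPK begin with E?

6

Fix E in the first position and arrange the remaining 6 letters.
Those 6 letters have P appearing 5 times, giving (6)!/(5!) = 6.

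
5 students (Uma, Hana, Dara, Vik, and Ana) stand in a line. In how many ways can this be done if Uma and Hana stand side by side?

Glue Uma and Hana into one block (2 internal orders), leaving 4 units to arrange in a row.
That gives 2 × 4! = 2 × 24 = 48.

48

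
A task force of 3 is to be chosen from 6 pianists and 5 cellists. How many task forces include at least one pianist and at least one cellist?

Unrestricted: C(11,3) = 165 ways to pick any 3 of the 11.
Selections missing a whole group: no pianists → C(5,3) = 10; no cellists → C(6,3) = 20.
Both groups omitted at once is impossible, so 165 − 30 = 135.

135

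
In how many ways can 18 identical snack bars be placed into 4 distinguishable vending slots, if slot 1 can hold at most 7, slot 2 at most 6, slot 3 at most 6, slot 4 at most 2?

19

Without the upper bounds there are C(21,3) = 1330 ways to split 18 among 4 vending slots.
Subtract solutions that violate a single cap (substitute x_i' = x_i − (cap_i+1)): x_1 ≥ 8 gives C(13,3) = 286; x_2 ≥ 7 gives C(14,3) = 364; x_3 ≥ 7 gives C(14,3) = 364; x_4 ≥ 3 gives C(18,3) = 816. Together 1830.
Add back pairs where two caps are both exceeded: 20 + 20 + 120 + 35 + 165 + 165 = 525.
Subtract triples: 0 + 1 + 1 + 4 = 6.
By inclusion–exclusion the count is 1330 − 1830 + 525 − 6 = 19.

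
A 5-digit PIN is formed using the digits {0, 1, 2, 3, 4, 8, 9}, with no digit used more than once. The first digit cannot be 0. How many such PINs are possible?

2160

The first digit has 7−1 = 6 choices (anything except 0).
The remaining 4 digits are filled from the other 6 symbols without repetition: 6 × 5 × 4 × 3 = 360.
Total: 6 × 360 = 2160.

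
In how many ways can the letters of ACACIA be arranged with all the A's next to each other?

Treat the 3 copies of A as a single block. The multiset to arrange is then {AAA, C, C, I}, 4 items in all.
That gives (4)!/(2!) = 12 arrangements.

12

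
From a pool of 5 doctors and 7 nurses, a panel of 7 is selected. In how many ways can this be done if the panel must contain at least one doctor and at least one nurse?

With no constraint there are C(12,7) = 792 possible selections.
Selections missing a whole group: no doctors → C(7,7) = 1; no nurses → C(5,7) = 0.
Both groups omitted at once is impossible, so 792 − 1 = 791.

791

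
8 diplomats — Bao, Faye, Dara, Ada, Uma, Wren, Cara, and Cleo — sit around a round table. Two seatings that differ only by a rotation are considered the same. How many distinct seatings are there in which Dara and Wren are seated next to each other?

Glue Dara and Wren into a block (2 internal orders). Seating 7 units around a circle gives (6)! arrangements.
So 2 × (6)! = 2 × 720 = 1440.

1440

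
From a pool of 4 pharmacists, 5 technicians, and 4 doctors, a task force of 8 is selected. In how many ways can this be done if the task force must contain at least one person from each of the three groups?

Total 8-person selections from all 13: C(13,8) = 1287.
Selections missing a whole group: no pharmacists → C(9,8) = 9; no technicians → C(8,8) = 1; no doctors → C(9,8) = 9.
Add back selections omitting two groups (i.e. drawn from a single group): C(4,8) + C(5,8) + C(4,8) = 0.
By inclusion–exclusion: 1287 − 19 + 0 = 1268.

1268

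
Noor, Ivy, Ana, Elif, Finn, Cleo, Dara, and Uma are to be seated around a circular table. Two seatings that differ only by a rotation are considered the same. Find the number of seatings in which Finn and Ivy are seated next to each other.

Treat {Finn, Ivy} as one unit (2 internal orders) and seat the resulting 7 units around the table: (6)! circular arrangements.
So 2 × (6)! = 2 × 720 = 1440.

1440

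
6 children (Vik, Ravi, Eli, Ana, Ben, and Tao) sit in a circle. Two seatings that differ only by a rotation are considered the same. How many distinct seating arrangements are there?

120

Around a circle, 6 distinct people have 6!/6 = (5)! = 120 rotationally distinct seatings.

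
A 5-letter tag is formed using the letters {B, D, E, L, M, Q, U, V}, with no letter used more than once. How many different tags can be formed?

With no repetition, fill the 5 letters in order: 8 choices, then 7, down to 4.
That product is 8 × 7 × 6 × 5 × 4 = 6720.

6720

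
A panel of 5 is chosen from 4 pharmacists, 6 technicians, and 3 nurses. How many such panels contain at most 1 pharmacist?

Split by how many pharmacists are chosen (0 through 1).
Sum: C(4,0)·C(9,5) + C(4,1)·C(9,4) = 126 + 504 = 630.

630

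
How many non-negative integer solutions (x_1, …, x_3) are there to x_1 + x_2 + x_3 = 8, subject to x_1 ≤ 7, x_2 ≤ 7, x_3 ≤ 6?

Ignoring the caps, the number of non-negative solutions to x_1+…+x_3 = 8 is C(10,2) = 45.
Subtract solutions that violate a single cap (substitute x_i' = x_i − (cap_i+1)): x_1 ≥ 8 gives C(2,2) = 1; x_2 ≥ 8 gives C(2,2) = 1; x_3 ≥ 7 gives C(3,2) = 3. Together 5.
No two caps can be exceeded simultaneously, so the pair terms are all 0.
By inclusion–exclusion the count is 45 − 5 + 0 = 40.

40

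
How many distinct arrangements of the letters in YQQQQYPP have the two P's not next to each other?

Total arrangements of YQQQQYPP: 8!/(4!·2!·2!) = 420.
If the two P's are adjacent, glue them into one block, leaving 7 items to arrange: (7)!/(4!·2!) = 105 ways.
Subtracting, 420 − 105 = 315 arrangements keep the P's apart.

315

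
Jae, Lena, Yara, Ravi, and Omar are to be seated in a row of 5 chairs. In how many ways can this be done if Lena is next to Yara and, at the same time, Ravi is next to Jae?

Treat {Lena,Yara} as one block (2 orders) and {Ravi,Jae} as another (2 orders).
That leaves 3 units to arrange: 2 × 2 × 3! = 4 × 6 = 24.

24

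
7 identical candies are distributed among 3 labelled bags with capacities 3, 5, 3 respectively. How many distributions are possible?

Without the upper bounds there are C(9,2) = 36 ways to split 7 among 3 bags.
Subtract solutions that violate a single cap (substitute x_i' = x_i − (cap_i+1)): x_1 ≥ 4 gives C(5,2) = 10; x_2 ≥ 6 gives C(3,2) = 3; x_3 ≥ 4 gives C(5,2) = 10. Together 23.
No two caps can be exceeded simultaneously, so the pair terms are all 0.
By inclusion–exclusion the count is 36 − 23 + 0 = 13.

13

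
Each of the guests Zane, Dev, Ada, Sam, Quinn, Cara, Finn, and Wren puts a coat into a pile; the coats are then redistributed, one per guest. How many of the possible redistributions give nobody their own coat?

14833

Let Aᵢ be the assignments in which guest i gets their own coat. We want the size of the complement of A₁∪…∪A_8.
By inclusion–exclusion this is Σ_{j=0}^{8} (−1)^j C(8,j)·(8−j)!.
Computing: 40320 − 40320 + 20160 − 6720 + 1680 − 336 + 56 − 8 + 1 = 14833.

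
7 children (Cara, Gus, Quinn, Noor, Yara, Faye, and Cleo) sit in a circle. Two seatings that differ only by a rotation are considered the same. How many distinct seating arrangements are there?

Fix one person's seat to break rotational symmetry; the remaining 6 people can be arranged in (6)! = 720 ways.

720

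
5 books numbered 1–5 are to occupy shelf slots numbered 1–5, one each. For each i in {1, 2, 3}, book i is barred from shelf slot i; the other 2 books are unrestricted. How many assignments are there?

64

Let Aᵢ (for i ∈ {1, 2, 3}) be the placements that put book i in its forbidden shelf slot. Any j of these fix j positions, leaving (5−j)! ways to fill the rest, and there are C(3,j) ways to pick which j.
By inclusion–exclusion, the number of valid placements is Σ_{j=0}^{3} (−1)^j C(3,j)·(5−j)!.
Computing: 120 − 72 + 18 − 2 = 64.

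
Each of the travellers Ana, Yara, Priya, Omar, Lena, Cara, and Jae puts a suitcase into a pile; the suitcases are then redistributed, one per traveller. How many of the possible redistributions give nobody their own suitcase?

This is the derangement count D_7: permutations of 7 items with no fixed point.
By inclusion–exclusion this is Σ_{j=0}^{7} (−1)^j C(7,j)·(7−j)!.
Computing: 5040 − 5040 + 2520 − 840 + 210 − 42 + 7 − 1 = 1854.

1854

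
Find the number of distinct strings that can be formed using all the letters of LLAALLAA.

Letter multiplicities in LLAALLAA: A×4, L×4.
The number of distinct arrangements is 8!/(4!·4!) = 40320/576 = 70.

70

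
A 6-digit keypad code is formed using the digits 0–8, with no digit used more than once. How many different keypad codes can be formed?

Choose and order 6 of the 9 symbols: the first digit has 9 options, the next 8, and so on down to 4.
9 × 8 × 7 × 6 × 5 × 4 = 60480.

60480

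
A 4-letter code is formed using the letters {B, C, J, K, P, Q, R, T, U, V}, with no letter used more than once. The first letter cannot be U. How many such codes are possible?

The first letter has 10−1 = 9 choices (anything except U).
The remaining 3 letters are filled from the other 9 symbols without repetition: 9 × 8 × 7 = 504.
Total: 9 × 504 = 4536.

4536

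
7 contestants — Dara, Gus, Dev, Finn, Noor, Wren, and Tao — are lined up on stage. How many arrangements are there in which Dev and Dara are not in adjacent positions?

3600

There are 7! = 5040 arrangements in all. If Dev and Dara are adjacent, merging them into one block gives 2·(6)! = 1440 arrangements.
Complementary counting: 5040 − 1440 = 3600.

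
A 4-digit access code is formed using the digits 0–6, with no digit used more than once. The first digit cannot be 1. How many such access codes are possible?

720

The first digit has 7−1 = 6 choices (anything except 1).
The remaining 3 digits are filled from the other 6 symbols without repetition: 6 × 5 × 4 = 120.
Total: 6 × 120 = 720.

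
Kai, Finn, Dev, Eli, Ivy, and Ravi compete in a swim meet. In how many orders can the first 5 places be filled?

720

There are 6 choices for 1st place, 5 for 2nd, and so on down to 2 for position 5.
That gives 6 × 5 × 4 × 3 × 2 = 720.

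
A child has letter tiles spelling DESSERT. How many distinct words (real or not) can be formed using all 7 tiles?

1260

The 7 letters of DESSERT have repeats: E appearing twice and S appearing twice.
Dividing 7! = 5040 by 2!·2! = 4 for the repeated letters gives 1260.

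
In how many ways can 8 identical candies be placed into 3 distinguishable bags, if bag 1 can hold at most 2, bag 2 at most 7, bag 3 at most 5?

17

Without the upper bounds there are C(10,2) = 45 ways to split 8 among 3 bags.
Subtract solutions that violate a single cap (substitute x_i' = x_i − (cap_i+1)): x_1 ≥ 3 gives C(7,2) = 21; x_2 ≥ 8 gives C(2,2) = 1; x_3 ≥ 6 gives C(4,2) = 6. Together 28.
No two caps can be exceeded simultaneously, so the pair terms are all 0.
By inclusion–exclusion the count is 45 − 28 + 0 = 17.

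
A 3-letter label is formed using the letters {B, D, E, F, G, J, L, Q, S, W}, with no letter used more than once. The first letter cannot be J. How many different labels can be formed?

648

The first letter has 10−1 = 9 choices (anything except J).
The remaining 2 letters are filled from the other 9 symbols without repetition: 9 × 8 = 72.
Total: 9 × 72 = 648.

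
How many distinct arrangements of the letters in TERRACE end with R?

360

With the last slot taken by R, it remains to arrange the other 6 letters (TERACE).
Those 6 letters have E appearing twice, giving (6)!/(2!) = 360.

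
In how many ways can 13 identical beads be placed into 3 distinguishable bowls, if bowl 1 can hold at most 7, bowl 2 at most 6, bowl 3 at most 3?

By stars and bars, unrestricted non-negative solutions to x_1+…+x_3 = 13 number C(13+2,2) = 105.
Subtract solutions that violate a single cap (substitute x_i' = x_i − (cap_i+1)): x_1 ≥ 8 gives C(7,2) = 21; x_2 ≥ 7 gives C(8,2) = 28; x_3 ≥ 4 gives C(11,2) = 55. Together 104.
Add back pairs where two caps are both exceeded: 0 + 3 + 6 = 9.
By inclusion–exclusion the count is 105 − 104 + 9 = 10.

10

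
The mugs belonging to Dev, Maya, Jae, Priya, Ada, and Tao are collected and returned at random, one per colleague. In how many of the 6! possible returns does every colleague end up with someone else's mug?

265

Let Aᵢ be the assignments in which colleague i gets their own mug. We want the size of the complement of A₁∪…∪A_6.
By inclusion–exclusion this is Σ_{j=0}^{6} (−1)^j C(6,j)·(6−j)!.
Computing: 720 − 720 + 360 − 120 + 30 − 6 + 1 = 265.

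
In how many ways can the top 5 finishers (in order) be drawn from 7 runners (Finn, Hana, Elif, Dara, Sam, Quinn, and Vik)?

This is an ordered selection of 5 from 7: P(7,5).
That gives 7 × 6 × 5 × 4 × 3 = 2520.

2520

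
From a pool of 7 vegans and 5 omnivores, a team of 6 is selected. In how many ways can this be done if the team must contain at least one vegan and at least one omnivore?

917

Unrestricted: C(12,6) = 924 ways to pick any 6 of the 12.
Subtract selections that omit an entire group: no vegans → C(5,6) = 0; no omnivores → C(7,6) = 7.
Both groups omitted at once is impossible, so 924 − 7 = 917.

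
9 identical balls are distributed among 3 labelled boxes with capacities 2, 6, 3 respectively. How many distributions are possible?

6

Without the upper bounds there are C(11,2) = 55 ways to split 9 among 3 boxes.
Subtract solutions that violate a single cap (substitute x_i' = x_i − (cap_i+1)): x_1 ≥ 3 gives C(8,2) = 28; x_2 ≥ 7 gives C(4,2) = 6; x_3 ≥ 4 gives C(7,2) = 21. Together 55.
Add back pairs where two caps are both exceeded: 0 + 6 + 0 = 6.
By inclusion–exclusion the count is 55 − 55 + 6 = 6.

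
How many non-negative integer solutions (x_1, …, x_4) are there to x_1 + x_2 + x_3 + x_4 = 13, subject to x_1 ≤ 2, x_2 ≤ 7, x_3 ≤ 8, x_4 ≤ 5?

Ignoring the caps, the number of non-negative solutions to x_1+…+x_4 = 13 is C(16,3) = 560.
Subtract solutions that violate a single cap (substitute x_i' = x_i − (cap_i+1)): x_1 ≥ 3 gives C(13,3) = 286; x_2 ≥ 8 gives C(8,3) = 56; x_3 ≥ 9 gives C(7,3) = 35; x_4 ≥ 6 gives C(10,3) = 120. Together 497.
Add back pairs where two caps are both exceeded: 10 + 4 + 35 + 0 + 0 + 0 = 49.
By inclusion–exclusion the count is 560 − 497 + 49 = 112.

112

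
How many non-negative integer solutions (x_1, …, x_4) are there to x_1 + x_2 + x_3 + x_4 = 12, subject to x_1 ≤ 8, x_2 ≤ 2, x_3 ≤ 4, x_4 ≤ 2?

27

Without the upper bounds there are C(15,3) = 455 ways to split 12 among 4 variables.
Subtract solutions that violate a single cap (substitute x_i' = x_i − (cap_i+1)): x_1 ≥ 9 gives C(6,3) = 20; x_2 ≥ 3 gives C(12,3) = 220; x_3 ≥ 5 gives C(10,3) = 120; x_4 ≥ 3 gives C(12,3) = 220. Together 580.
Add back pairs where two caps are both exceeded: 1 + 0 + 1 + 35 + 84 + 35 = 156.
Subtract triples: 0 + 0 + 0 + 4 = 4.
By inclusion–exclusion the count is 455 − 580 + 156 − 4 = 27.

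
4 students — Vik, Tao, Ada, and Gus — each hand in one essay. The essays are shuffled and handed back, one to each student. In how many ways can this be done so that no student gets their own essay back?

Count assignments avoiding every fixed point. For any j of the 4 students fixed to their own essay, the other 4−j can be arranged in (4−j)! ways.
By inclusion–exclusion this is Σ_{j=0}^{4} (−1)^j C(4,j)·(4−j)!.
Computing: 24 − 24 + 12 − 4 + 1 = 9.

9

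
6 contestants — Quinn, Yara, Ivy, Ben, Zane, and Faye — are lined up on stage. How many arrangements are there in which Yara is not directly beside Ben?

480

There are 6! = 720 arrangements in all. If Yara and Ben are adjacent, merging them into one block gives 2·(5)! = 240 arrangements.
So 720 − 240 = 480 arrangements keep them apart.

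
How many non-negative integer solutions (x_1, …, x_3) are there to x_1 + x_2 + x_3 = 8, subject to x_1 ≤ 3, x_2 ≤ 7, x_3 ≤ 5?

Without the upper bounds there are C(10,2) = 45 ways to split 8 among 3 variables.
Subtract solutions that violate a single cap (substitute x_i' = x_i − (cap_i+1)): x_1 ≥ 4 gives C(6,2) = 15; x_2 ≥ 8 gives C(2,2) = 1; x_3 ≥ 6 gives C(4,2) = 6. Together 22.
No two caps can be exceeded simultaneously, so the pair terms are all 0.
By inclusion–exclusion the count is 45 − 22 + 0 = 23.

23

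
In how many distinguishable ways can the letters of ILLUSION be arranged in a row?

10080

Letter multiplicities in ILLUSION: I×2, L×2, N×1, O×1, S×1, U×1.
Dividing 8! = 40320 by 2!·2! = 4 for the repeated letters gives 10080.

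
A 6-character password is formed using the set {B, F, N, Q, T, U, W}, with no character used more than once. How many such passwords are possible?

Choose and order 6 of the 7 symbols: the first character has 7 options, the next 6, and so on down to 2.
7 × 6 × 5 × 4 × 3 × 2 = 5040.

5040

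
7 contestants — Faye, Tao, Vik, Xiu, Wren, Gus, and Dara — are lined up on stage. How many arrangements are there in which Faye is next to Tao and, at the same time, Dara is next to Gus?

480

Treat {Faye,Tao} as one block (2 orders) and {Dara,Gus} as another (2 orders).
That leaves 5 units to arrange: 2 × 2 × 5! = 4 × 120 = 480.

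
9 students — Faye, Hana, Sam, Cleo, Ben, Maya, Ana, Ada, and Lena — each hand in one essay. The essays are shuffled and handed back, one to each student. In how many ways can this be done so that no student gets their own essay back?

133496

Let Aᵢ be the assignments in which student i gets their own essay. We want the size of the complement of A₁∪…∪A_9.
By inclusion–exclusion this is Σ_{j=0}^{9} (−1)^j C(9,j)·(9−j)!.
Computing: 362880 − 362880 + 181440 − 60480 + 15120 − 3024 + 504 − 72 + 9 − 1 = 133496.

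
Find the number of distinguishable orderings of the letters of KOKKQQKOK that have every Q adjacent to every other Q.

168

Treat the 2 copies of Q as a single block. The multiset to arrange is then {QQ, K, K, K, K, K, O, O}, 8 items in all.
That gives (8)!/(5!·2!) = 168 arrangements.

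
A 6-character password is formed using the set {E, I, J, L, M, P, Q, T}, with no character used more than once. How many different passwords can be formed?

20160

This is a permutation of 6 out of 8: P(8,6) = 8!/2!.
That product is 8 × 7 × 6 × 5 × 4 × 3 = 20160.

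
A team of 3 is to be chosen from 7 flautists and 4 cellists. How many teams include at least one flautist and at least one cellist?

Total 3-person selections from all 11: C(11,3) = 165.
Selections missing a whole group: no flautists → C(4,3) = 4; no cellists → C(7,3) = 35.
Both groups omitted at once is impossible, so 165 − 39 = 126.

126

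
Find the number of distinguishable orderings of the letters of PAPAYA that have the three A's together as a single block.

12

Treat the 3 copies of A as a single block. The multiset to arrange is then {AAA, P, P, Y}, 4 items in all.
That gives (4)!/(2!) = 12 arrangements.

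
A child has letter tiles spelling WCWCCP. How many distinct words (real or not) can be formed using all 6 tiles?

WCWCCP has 6 letters with C appearing 3 times and W appearing twice.
So there are 6! / (3!·2!) = 60 distinguishable arrangements.

60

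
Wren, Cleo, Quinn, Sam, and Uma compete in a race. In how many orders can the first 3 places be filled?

This is an ordered selection of 3 from 5: P(5,3).
That gives 5 × 4 × 3 = 60.

60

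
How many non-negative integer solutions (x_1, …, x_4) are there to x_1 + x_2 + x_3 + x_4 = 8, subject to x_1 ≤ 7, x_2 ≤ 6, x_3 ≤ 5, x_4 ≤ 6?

146

Ignoring the caps, the number of non-negative solutions to x_1+…+x_4 = 8 is C(11,3) = 165.
Subtract solutions that violate a single cap (substitute x_i' = x_i − (cap_i+1)): x_1 ≥ 8 gives C(3,3) = 1; x_2 ≥ 7 gives C(4,3) = 4; x_3 ≥ 6 gives C(5,3) = 10; x_4 ≥ 7 gives C(4,3) = 4. Together 19.
No two caps can be exceeded simultaneously, so the pair terms are all 0.
By inclusion–exclusion the count is 165 − 19 + 0 = 146.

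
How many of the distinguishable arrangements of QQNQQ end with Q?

4

Fix Q in the last position and arrange the remaining 4 letters.
Those 4 letters have Q appearing 3 times, giving (4)!/(3!) = 4.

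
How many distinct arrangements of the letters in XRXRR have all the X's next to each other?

4

Treat the 2 copies of X as a single block. The multiset to arrange is then {XX, R, R, R}, 4 items in all.
That gives (4)!/(3!) = 4 arrangements.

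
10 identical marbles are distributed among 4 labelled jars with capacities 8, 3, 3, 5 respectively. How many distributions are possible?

Ignoring the caps, the number of non-negative solutions to x_1+…+x_4 = 10 is C(13,3) = 286.
Subtract solutions that violate a single cap (substitute x_i' = x_i − (cap_i+1)): x_1 ≥ 9 gives C(4,3) = 4; x_2 ≥ 4 gives C(9,3) = 84; x_3 ≥ 4 gives C(9,3) = 84; x_4 ≥ 6 gives C(7,3) = 35. Together 207.
Add back pairs where two caps are both exceeded: 0 + 0 + 0 + 10 + 1 + 1 = 12.
By inclusion–exclusion the count is 286 − 207 + 12 = 91.

91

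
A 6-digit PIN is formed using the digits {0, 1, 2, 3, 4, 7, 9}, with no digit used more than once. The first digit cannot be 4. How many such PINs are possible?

4320

The first digit has 7−1 = 6 choices (anything except 4).
The remaining 5 digits are filled from the other 6 symbols without repetition: 6 × 5 × 4 × 3 × 2 = 720.
Total: 6 × 720 = 4320.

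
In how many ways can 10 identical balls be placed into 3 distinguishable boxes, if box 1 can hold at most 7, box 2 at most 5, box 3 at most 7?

Ignoring the caps, the number of non-negative solutions to x_1+…+x_3 = 10 is C(12,2) = 66.
Subtract solutions that violate a single cap (substitute x_i' = x_i − (cap_i+1)): x_1 ≥ 8 gives C(4,2) = 6; x_2 ≥ 6 gives C(6,2) = 15; x_3 ≥ 8 gives C(4,2) = 6. Together 27.
No two caps can be exceeded simultaneously, so the pair terms are all 0.
By inclusion–exclusion the count is 66 − 27 + 0 = 39.

39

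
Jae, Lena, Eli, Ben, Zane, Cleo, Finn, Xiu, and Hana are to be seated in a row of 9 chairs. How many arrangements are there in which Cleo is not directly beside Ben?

Of the 9! = 362880 arrangements, those with Cleo and Ben adjacent number 2 × 8! = 80640 (treat the pair as a block with 2 internal orders).
Complementary counting: 362880 − 80640 = 282240.

282240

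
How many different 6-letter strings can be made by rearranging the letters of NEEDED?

Letter multiplicities in NEEDED: D×2, E×3, N×1.
So there are 6! / (3!·2!) = 60 distinguishable arrangements.

60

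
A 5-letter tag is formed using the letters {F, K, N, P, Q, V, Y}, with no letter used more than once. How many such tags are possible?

2520

With no repetition, fill the 5 letters in order: 7 choices, then 6, down to 3.
That product is 7 × 6 × 5 × 4 × 3 = 2520.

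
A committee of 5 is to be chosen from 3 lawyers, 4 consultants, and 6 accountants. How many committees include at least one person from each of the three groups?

Total 5-person selections from all 13: C(13,5) = 1287.
Selections missing a whole group: no lawyers → C(10,5) = 252; no consultants → C(9,5) = 126; no accountants → C(7,5) = 21.
Add back selections omitting two groups (i.e. drawn from a single group): C(3,5) + C(4,5) + C(6,5) = 6.
By inclusion–exclusion: 1287 − 399 + 6 = 894.

894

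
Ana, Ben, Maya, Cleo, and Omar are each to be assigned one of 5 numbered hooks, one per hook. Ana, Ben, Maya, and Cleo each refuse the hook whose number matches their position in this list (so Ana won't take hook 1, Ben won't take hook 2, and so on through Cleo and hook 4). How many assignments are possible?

53

Let Aᵢ (for 1 ≤ i ≤ 4) be the placements that put person i in their forbidden hook. Any j of these fix j positions, leaving (5−j)! ways to fill the rest, and there are C(4,j) ways to pick which j.
By inclusion–exclusion, the number of valid placements is Σ_{j=0}^{4} (−1)^j C(4,j)·(5−j)!.
Computing: 120 − 96 + 36 − 8 + 1 = 53.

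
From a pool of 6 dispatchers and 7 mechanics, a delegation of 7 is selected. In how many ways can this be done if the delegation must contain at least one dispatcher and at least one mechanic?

1715

With no constraint there are C(13,7) = 1716 possible selections.
Subtract selections that omit an entire group: no dispatchers → C(7,7) = 1; no mechanics → C(6,7) = 0.
Both groups omitted at once is impossible, so 1716 − 1 = 1715.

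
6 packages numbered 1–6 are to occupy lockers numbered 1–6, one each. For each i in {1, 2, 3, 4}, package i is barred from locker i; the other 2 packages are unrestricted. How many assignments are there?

Let Aᵢ (for 1 ≤ i ≤ 4) be the placements that put package i in its forbidden locker. Any j of these fix j positions, leaving (6−j)! ways to fill the rest, and there are C(4,j) ways to pick which j.
By inclusion–exclusion, the number of valid placements is Σ_{j=0}^{4} (−1)^j C(4,j)·(6−j)!.
Computing: 720 − 480 + 144 − 24 + 2 = 362.

362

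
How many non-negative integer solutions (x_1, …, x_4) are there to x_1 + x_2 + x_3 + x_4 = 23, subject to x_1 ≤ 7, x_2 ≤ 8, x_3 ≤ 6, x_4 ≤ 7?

56

Without the upper bounds there are C(26,3) = 2600 ways to split 23 among 4 variables.
Subtract solutions that violate a single cap (substitute x_i' = x_i − (cap_i+1)): x_1 ≥ 8 gives C(18,3) = 816; x_2 ≥ 9 gives C(17,3) = 680; x_3 ≥ 7 gives C(19,3) = 969; x_4 ≥ 8 gives C(18,3) = 816. Together 3281.
Add back pairs where two caps are both exceeded: 84 + 165 + 120 + 120 + 84 + 165 = 738.
Subtract triples: 0 + 0 + 1 + 0 = 1.
By inclusion–exclusion the count is 2600 − 3281 + 738 − 1 = 56.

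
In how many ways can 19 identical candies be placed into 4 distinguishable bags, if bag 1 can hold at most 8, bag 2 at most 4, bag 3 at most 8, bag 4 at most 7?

By stars and bars, unrestricted non-negative solutions to x_1+…+x_4 = 19 number C(19+3,3) = 1540.
Subtract solutions that violate a single cap (substitute x_i' = x_i − (cap_i+1)): x_1 ≥ 9 gives C(13,3) = 286; x_2 ≥ 5 gives C(17,3) = 680; x_3 ≥ 9 gives C(13,3) = 286; x_4 ≥ 8 gives C(14,3) = 364. Together 1616.
Add back pairs where two caps are both exceeded: 56 + 4 + 10 + 56 + 84 + 10 = 220.
By inclusion–exclusion the count is 1540 − 1616 + 220 = 144.

144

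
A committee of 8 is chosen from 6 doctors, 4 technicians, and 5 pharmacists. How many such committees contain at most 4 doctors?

5895

Split by how many doctors are chosen (0 through 4).
Sum: C(6,0)·C(9,8) + C(6,1)·C(9,7) + C(6,2)·C(9,6) + C(6,3)·C(9,5) + C(6,4)·C(9,4) = 9 + 216 + 1260 + 2520 + 1890 = 5895.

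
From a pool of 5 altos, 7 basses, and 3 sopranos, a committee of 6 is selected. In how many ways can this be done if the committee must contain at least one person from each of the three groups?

3850

Total 6-person selections from all 15: C(15,6) = 5005.
Subtract selections that omit an entire group: no altos → C(10,6) = 210; no basses → C(8,6) = 28; no sopranos → C(12,6) = 924.
Add back selections omitting two groups (i.e. drawn from a single group): C(5,6) + C(7,6) + C(3,6) = 7.
By inclusion–exclusion: 5005 − 1162 + 7 = 3850.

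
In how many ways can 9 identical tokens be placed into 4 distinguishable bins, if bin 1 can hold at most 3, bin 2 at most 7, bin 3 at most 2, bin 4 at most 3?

44

By stars and bars, unrestricted non-negative solutions to x_1+…+x_4 = 9 number C(9+3,3) = 220.
Subtract solutions that violate a single cap (substitute x_i' = x_i − (cap_i+1)): x_1 ≥ 4 gives C(8,3) = 56; x_2 ≥ 8 gives C(4,3) = 4; x_3 ≥ 3 gives C(9,3) = 84; x_4 ≥ 4 gives C(8,3) = 56. Together 200.
Add back pairs where two caps are both exceeded: 0 + 10 + 4 + 0 + 0 + 10 = 24.
By inclusion–exclusion the count is 220 − 200 + 24 = 44.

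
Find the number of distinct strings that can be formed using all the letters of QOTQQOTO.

Letter multiplicities in QOTQQOTO: O×3, Q×3, T×2.
So there are 8! / (3!·3!·2!) = 560 distinguishable arrangements.

560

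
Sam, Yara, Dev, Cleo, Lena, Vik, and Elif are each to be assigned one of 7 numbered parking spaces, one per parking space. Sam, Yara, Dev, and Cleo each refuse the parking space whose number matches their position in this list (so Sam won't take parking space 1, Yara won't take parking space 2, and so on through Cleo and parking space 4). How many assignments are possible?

2790

Let Aᵢ (for 1 ≤ i ≤ 4) be the placements that put person i in their forbidden parking space. Any j of these fix j positions, leaving (7−j)! ways to fill the rest, and there are C(4,j) ways to pick which j.
By inclusion–exclusion, the number of valid placements is Σ_{j=0}^{4} (−1)^j C(4,j)·(7−j)!.
Computing: 5040 − 2880 + 720 − 96 + 6 = 2790.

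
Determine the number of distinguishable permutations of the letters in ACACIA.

The 6 letters of ACACIA have repeats: A appearing 3 times and C appearing twice.
Dividing 6! = 720 by 3!·2! = 12 for the repeated letters gives 60.

60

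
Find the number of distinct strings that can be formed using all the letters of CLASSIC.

Letter multiplicities in CLASSIC: A×1, C×2, I×1, L×1, S×2.
So there are 7! / (2!·2!) = 1260 distinguishable arrangements.

1260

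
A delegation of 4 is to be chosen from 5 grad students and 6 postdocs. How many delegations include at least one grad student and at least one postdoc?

310

Unrestricted: C(11,4) = 330 ways to pick any 4 of the 11.
Selections missing a whole group: no grad students → C(6,4) = 15; no postdocs → C(5,4) = 5.
Both groups omitted at once is impossible, so 330 − 20 = 310.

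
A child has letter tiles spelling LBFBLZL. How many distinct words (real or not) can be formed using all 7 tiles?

420

The 7 letters of LBFBLZL have repeats: B appearing twice and L appearing 3 times.
So there are 7! / (3!·2!) = 420 distinguishable arrangements.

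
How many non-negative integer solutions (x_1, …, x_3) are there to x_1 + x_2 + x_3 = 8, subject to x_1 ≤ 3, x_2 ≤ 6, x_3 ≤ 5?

By stars and bars, unrestricted non-negative solutions to x_1+…+x_3 = 8 number C(8+2,2) = 45.
Subtract solutions that violate a single cap (substitute x_i' = x_i − (cap_i+1)): x_1 ≥ 4 gives C(6,2) = 15; x_2 ≥ 7 gives C(3,2) = 3; x_3 ≥ 6 gives C(4,2) = 6. Together 24.
No two caps can be exceeded simultaneously, so the pair terms are all 0.
By inclusion–exclusion the count is 45 − 24 + 0 = 21.

21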